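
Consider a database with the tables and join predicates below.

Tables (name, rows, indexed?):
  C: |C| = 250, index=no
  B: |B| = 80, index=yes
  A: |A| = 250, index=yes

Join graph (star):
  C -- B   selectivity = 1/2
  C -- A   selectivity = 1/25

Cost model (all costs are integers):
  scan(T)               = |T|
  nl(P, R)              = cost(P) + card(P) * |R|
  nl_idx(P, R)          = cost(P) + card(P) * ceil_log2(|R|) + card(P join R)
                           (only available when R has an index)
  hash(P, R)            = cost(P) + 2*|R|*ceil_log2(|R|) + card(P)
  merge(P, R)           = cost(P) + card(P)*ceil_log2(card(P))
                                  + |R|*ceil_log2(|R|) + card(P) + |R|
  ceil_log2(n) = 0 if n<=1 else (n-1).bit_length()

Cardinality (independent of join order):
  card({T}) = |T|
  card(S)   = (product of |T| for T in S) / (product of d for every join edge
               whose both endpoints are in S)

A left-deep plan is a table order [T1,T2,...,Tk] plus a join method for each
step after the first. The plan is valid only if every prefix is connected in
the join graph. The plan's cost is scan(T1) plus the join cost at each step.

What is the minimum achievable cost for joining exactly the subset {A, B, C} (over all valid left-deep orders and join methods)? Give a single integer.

Selinger DP over subsets of {A,B,C}:
  {C}: scan cost=250, card=250
  {B}: scan cost=80, card=80
  {A}: scan cost=250, card=250
  {BC}: card=10000; try (B,hash)→1620, (C,merge)→2970, (B,merge)→3140, (C,hash)→4160, (B,nl_idx)→12000, (C,nl)→20080 …(+1); best=1620 via (B,hash)
  {AC}: card=2500; try (C,hash)→4500, (A,hash)→4500, (C,merge)→4750, (A,merge)→4750, (A,nl_idx)→4750, (C,nl)→62750 …(+1); best=4500 via (C,hash)
  {ABC}: card=100000; try (B,hash)→8120, (A,hash)→15620, (B,merge)→37640, (B,nl_idx)→122000, (A,merge)→153870, (A,nl_idx)→181620 …(+2); best=8120 via (B,hash)

8120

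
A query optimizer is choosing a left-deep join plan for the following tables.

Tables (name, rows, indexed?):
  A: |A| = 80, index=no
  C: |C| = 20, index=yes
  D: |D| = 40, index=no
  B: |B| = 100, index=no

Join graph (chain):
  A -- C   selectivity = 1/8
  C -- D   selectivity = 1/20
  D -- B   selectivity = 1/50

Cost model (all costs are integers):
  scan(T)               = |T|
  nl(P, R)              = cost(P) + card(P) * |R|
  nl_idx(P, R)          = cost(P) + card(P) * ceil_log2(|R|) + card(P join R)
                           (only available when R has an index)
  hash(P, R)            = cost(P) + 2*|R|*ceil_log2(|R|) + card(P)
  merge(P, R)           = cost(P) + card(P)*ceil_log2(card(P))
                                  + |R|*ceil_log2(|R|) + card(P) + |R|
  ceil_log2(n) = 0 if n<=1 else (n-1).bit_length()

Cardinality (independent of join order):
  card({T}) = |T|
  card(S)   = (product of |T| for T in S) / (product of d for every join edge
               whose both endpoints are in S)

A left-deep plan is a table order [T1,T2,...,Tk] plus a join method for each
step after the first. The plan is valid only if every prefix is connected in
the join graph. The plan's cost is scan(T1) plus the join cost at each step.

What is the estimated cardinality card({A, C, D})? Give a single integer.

400

Tables in S: A(80), C(20), D(40)
Edges inside S: A-C(d=8), C-D(d=20)
numerator = 80 * 20 * 40 = 64000
denominator = 8 * 20 = 160
card(S) = 64000 / 160 = 400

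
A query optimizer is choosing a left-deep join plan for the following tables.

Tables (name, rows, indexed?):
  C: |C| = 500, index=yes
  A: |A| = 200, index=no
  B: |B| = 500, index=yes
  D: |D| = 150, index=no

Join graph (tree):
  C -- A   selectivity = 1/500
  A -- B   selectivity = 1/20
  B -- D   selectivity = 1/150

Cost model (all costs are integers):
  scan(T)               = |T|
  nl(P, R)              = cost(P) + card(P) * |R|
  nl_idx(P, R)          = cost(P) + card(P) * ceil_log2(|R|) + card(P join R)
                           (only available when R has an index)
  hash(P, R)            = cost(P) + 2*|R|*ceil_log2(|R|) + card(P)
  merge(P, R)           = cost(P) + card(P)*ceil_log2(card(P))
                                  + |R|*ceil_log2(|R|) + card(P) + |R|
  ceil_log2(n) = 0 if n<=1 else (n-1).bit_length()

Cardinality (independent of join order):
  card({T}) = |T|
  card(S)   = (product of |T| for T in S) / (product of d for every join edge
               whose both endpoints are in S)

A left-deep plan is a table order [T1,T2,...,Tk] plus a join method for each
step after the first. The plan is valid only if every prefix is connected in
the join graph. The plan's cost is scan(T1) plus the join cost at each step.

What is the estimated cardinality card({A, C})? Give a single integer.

200

Tables in S: A(200), C(500)
Edges inside S: C-A(d=500)
numerator = 200 * 500 = 100000
denominator = 500 = 500
card(S) = 100000 / 500 = 200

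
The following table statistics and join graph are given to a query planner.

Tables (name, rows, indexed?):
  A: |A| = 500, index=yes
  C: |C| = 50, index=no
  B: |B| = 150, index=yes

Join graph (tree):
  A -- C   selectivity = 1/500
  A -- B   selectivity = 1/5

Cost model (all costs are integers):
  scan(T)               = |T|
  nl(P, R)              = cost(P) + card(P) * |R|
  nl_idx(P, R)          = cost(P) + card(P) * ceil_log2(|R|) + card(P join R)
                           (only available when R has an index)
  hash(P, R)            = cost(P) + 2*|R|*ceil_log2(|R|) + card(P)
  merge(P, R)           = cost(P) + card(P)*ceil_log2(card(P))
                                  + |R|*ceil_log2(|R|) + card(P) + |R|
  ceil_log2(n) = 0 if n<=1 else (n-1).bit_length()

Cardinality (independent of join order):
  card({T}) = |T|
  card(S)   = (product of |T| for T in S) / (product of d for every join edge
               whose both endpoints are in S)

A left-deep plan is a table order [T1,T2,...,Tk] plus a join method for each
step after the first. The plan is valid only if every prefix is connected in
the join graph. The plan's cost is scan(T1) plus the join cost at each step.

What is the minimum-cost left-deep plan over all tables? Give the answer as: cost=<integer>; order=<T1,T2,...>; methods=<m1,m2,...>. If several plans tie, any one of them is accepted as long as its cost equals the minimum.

cost=2250; order=C,A,B; methods=nl_idx,merge

Selinger DP (subsets sized 1..n):
  {A}: scan cost=500, card=500
  {C}: scan cost=50, card=50
  {B}: scan cost=150, card=150
  {AC}: card=50; try (A,nl_idx)→550, (C,hash)→1600, (A,merge)→5400, (C,merge)→5850, (A,hash)→9100, (A,nl)→25050 …(+1); best=550 via (A,nl_idx)
  {AB}: card=15000; try (B,hash)→3400, (A,merge)→6500, (B,merge)→6850, (A,hash)→9300, (A,nl_idx)→16500, (B,nl_idx)→19500 …(+2); best=3400 via (B,hash)
  {ABC}: card=1500; try (B,merge)→2250, (B,nl_idx)→2450, (B,hash)→3000, (B,nl)→8050, (C,hash)→19000, (C,merge)→228750 …(+1); best=2250 via (B,merge)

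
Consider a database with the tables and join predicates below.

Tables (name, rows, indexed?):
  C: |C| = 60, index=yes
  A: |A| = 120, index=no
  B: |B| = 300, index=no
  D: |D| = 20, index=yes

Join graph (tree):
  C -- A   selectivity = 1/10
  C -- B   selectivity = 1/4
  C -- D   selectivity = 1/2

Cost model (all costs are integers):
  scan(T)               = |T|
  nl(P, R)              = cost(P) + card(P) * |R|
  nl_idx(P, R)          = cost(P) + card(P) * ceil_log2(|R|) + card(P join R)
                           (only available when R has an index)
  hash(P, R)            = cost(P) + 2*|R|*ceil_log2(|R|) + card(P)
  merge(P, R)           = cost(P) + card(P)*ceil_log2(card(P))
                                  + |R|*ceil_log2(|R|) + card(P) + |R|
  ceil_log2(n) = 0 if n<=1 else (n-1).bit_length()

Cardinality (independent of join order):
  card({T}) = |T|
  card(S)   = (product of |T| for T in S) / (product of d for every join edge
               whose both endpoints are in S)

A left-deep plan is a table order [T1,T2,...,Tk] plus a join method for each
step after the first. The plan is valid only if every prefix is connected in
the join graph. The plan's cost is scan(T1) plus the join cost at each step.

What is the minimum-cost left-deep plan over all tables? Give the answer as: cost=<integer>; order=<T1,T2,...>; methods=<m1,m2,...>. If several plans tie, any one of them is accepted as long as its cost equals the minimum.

Selinger DP (subsets sized 1..n):
  {C}: scan cost=60, card=60
  {A}: scan cost=120, card=120
  {B}: scan cost=300, card=300
  {D}: scan cost=20, card=20
  {AC}: card=720; try (C,hash)→960, (A,merge)→1440, (C,merge)→1500, (C,nl_idx)→1560, (A,hash)→1800, (A,nl)→7260 …(+1); best=960 via (C,hash)
  {BC}: card=4500; try (C,hash)→1320, (B,merge)→3480, (C,merge)→3720, (B,hash)→5520, (C,nl_idx)→6600, (B,nl)→18060 …(+1); best=1320 via (C,hash)
  {CD}: card=600; try (D,hash)→320, (C,merge)→560, (D,merge)→600, (C,nl_idx)→740, (C,hash)→760, (D,nl_idx)→960 …(+2); best=320 via (D,hash)
  {ABC}: card=54000; try (B,hash)→7080, (A,hash)→7500, (B,merge)→11880, (A,merge)→65280, (B,nl)→216960, (A,nl)→541320; best=7080 via (B,hash)
  {ACD}: card=7200; try (D,hash)→1880, (A,hash)→2600, (A,merge)→7880, (D,merge)→9000, (D,nl_idx)→11760, (D,nl)→15360 …(+1); best=1880 via (D,hash)
  {BCD}: card=45000; try (D,hash)→6020, (B,hash)→6320, (B,merge)→9920, (D,merge)→64440, (D,nl_idx)→68820, (D,nl)→91320 …(+1); best=6020 via (D,hash)
  {ABCD}: card=540000; try (B,hash)→14480, (A,hash)→52700, (D,hash)→61280, (B,merge)→105680, (A,merge)→771980, (D,nl_idx)→817080 …(+4); best=14480 via (B,hash)

cost=14480; order=A,C,D,B; methods=hash,hash,hash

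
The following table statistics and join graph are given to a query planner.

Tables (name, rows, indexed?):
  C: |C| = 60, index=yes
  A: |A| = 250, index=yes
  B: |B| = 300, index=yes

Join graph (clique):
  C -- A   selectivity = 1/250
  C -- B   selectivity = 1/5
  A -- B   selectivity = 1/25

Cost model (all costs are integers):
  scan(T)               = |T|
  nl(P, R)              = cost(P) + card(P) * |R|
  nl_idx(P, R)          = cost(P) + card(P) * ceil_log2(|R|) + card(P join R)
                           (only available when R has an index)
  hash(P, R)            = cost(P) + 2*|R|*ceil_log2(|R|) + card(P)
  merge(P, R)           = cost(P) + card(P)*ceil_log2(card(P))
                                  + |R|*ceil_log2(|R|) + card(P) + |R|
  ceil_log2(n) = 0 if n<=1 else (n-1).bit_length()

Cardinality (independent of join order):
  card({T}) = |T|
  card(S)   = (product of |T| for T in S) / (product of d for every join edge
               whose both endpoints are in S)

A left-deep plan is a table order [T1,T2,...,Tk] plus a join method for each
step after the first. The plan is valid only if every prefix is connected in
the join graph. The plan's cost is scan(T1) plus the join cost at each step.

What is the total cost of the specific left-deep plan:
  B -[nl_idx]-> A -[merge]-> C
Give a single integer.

step 1: scan B: cost=300, card=300
step 2: join A via nl_idx
    card(P join A) = 300*250/(25) = 3000
    cost = 300 + 300*8 + 3000 = 5700
step 3: join C via merge
    card(P join C) = 3000*60/(250*5) = 144
    cost = 5700 + 3000*12 + 60*6 + 3000 + 60 = 45120

45120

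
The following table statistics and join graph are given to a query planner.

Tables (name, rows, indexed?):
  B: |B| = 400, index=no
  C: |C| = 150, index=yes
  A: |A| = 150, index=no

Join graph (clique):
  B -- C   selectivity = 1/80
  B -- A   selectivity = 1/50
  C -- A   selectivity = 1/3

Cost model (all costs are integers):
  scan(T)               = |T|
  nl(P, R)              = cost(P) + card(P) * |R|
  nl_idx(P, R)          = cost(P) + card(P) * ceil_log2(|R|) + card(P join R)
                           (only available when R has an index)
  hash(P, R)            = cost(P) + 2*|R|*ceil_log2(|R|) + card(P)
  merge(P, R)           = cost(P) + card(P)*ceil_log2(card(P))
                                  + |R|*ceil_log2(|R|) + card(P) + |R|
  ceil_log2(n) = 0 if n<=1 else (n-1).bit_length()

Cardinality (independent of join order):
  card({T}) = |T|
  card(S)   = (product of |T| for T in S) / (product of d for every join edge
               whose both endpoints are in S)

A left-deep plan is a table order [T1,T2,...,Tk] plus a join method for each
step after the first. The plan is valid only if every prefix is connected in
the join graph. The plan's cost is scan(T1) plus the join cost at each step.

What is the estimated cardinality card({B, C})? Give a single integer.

Tables in S: B(400), C(150)
Edges inside S: B-C(d=80)
numerator = 400 * 150 = 60000
denominator = 80 = 80
card(S) = 60000 / 80 = 750

750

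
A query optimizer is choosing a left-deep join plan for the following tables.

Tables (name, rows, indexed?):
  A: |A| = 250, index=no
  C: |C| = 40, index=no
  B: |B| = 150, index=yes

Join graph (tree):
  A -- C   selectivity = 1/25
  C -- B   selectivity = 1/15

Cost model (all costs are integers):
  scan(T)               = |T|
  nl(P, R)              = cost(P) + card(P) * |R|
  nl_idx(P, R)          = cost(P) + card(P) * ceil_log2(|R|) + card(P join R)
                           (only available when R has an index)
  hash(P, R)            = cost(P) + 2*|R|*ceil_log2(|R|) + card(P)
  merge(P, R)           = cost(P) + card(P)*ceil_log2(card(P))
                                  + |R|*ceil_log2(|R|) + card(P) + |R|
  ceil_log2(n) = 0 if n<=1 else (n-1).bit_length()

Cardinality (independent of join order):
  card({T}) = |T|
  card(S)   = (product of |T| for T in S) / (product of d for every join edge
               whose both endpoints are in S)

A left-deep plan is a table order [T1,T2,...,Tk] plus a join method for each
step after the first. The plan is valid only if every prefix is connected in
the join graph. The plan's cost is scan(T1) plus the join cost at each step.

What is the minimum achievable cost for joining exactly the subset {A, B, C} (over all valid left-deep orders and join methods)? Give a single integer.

3780

Selinger DP over subsets of {A,B,C}:
  {A}: scan cost=250, card=250
  {C}: scan cost=40, card=40
  {B}: scan cost=150, card=150
  {AC}: card=400; try (C,hash)→980, (A,merge)→2570, (C,merge)→2780, (A,hash)→4080, (A,nl)→10040, (C,nl)→10250; best=980 via (C,hash)
  {BC}: card=400; try (B,nl_idx)→760, (C,hash)→780, (B,merge)→1670, (C,merge)→1780, (B,hash)→2480, (B,nl)→6040 …(+1); best=760 via (B,nl_idx)
  {ABC}: card=4000; try (B,hash)→3780, (A,hash)→5160, (B,merge)→6330, (A,merge)→7010, (B,nl_idx)→8180, (B,nl)→60980 …(+1); best=3780 via (B,hash)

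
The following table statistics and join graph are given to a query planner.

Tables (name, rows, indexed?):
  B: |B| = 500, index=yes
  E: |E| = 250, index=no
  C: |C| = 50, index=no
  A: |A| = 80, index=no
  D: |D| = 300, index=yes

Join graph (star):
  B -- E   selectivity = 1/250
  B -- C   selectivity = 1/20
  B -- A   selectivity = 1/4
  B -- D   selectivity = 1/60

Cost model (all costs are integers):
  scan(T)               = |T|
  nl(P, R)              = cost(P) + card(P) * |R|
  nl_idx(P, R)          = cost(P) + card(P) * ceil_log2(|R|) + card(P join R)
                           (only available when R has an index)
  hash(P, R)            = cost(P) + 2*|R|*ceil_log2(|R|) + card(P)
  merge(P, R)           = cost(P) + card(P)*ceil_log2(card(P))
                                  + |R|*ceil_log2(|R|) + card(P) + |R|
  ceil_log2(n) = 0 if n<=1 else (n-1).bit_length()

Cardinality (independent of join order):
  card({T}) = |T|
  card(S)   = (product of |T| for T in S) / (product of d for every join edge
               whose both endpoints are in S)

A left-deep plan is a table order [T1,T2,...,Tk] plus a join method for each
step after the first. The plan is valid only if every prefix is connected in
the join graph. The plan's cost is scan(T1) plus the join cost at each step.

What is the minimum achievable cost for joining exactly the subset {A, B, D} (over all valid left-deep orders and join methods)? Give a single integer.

9120

Selinger DP over subsets of {A,B,D}:
  {B}: scan cost=500, card=500
  {A}: scan cost=80, card=80
  {D}: scan cost=300, card=300
  {AB}: card=10000; try (A,hash)→2120, (B,merge)→5720, (A,merge)→6140, (B,hash)→9160, (B,nl_idx)→10800, (B,nl)→40080 …(+1); best=2120 via (A,hash)
  {BD}: card=2500; try (B,nl_idx)→5500, (D,hash)→6400, (D,nl_idx)→7500, (B,merge)→8300, (D,merge)→8500, (B,hash)→9600 …(+2); best=5500 via (B,nl_idx)
  {ABD}: card=50000; try (A,hash)→9120, (D,hash)→17520, (A,merge)→38640, (D,nl_idx)→142120, (D,merge)→155120, (A,nl)→205500 …(+1); best=9120 via (A,hash)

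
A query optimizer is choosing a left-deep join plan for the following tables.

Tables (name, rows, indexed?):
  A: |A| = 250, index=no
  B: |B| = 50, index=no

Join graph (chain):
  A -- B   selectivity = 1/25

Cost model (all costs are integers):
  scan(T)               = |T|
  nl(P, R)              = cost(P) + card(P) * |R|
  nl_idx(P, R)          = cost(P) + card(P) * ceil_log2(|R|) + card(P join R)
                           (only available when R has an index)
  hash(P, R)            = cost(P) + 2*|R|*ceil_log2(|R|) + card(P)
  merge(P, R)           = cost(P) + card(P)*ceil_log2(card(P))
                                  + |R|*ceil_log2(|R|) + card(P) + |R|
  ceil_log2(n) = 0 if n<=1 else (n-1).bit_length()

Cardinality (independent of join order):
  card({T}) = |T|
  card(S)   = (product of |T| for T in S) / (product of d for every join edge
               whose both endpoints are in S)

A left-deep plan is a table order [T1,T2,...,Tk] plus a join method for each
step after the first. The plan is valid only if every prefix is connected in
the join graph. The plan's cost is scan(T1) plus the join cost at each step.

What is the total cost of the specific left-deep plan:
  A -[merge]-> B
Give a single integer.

step 1: scan A: cost=250, card=250
step 2: join B via merge
    card(P join B) = 250*50/(25) = 500
    cost = 250 + 250*8 + 50*6 + 250 + 50 = 2850

2850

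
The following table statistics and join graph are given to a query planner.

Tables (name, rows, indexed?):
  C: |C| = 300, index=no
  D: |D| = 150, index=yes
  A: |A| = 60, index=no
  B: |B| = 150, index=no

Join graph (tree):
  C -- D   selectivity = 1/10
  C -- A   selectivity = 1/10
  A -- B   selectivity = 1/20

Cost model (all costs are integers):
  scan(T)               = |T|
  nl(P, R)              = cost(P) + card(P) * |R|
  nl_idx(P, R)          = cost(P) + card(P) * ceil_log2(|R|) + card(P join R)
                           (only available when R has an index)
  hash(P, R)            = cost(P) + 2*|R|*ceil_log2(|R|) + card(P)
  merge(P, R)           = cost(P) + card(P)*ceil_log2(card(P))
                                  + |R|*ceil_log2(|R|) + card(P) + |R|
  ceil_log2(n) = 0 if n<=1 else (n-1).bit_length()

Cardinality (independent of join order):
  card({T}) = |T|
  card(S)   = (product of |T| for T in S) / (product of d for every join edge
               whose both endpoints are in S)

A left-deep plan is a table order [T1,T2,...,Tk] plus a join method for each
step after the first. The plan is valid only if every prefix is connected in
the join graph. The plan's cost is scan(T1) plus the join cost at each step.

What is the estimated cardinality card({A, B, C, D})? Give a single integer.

202500

Tables in S: A(60), B(150), C(300), D(150)
Edges inside S: C-D(d=10), C-A(d=10), A-B(d=20)
numerator = 60 * 150 * 300 * 150 = 405000000
denominator = 10 * 10 * 20 = 2000
card(S) = 405000000 / 2000 = 202500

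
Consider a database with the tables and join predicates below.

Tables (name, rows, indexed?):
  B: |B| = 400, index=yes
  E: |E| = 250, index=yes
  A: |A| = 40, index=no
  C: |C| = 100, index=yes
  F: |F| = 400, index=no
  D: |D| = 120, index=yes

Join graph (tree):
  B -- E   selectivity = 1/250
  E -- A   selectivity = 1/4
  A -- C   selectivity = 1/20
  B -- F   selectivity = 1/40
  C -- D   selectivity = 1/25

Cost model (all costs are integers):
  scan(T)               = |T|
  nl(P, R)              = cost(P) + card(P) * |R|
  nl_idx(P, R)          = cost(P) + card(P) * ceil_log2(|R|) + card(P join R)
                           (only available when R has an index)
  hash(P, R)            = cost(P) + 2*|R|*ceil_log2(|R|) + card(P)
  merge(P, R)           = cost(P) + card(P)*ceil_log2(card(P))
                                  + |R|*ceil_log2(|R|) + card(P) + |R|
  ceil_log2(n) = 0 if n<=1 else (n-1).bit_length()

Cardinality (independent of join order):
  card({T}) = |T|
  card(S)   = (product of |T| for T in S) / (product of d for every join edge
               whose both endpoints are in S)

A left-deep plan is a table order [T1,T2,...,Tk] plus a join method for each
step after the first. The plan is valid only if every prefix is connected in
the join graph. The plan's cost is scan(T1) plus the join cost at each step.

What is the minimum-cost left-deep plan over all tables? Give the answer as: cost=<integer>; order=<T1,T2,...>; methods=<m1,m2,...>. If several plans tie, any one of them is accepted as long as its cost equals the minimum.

cost=134060; order=E,B,A,C,D,F; methods=nl_idx,hash,hash,hash,hash

Selinger DP (subsets sized 1..n):
  {B}: scan cost=400, card=400
  {E}: scan cost=250, card=250
  {A}: scan cost=40, card=40
  {C}: scan cost=100, card=100
  {F}: scan cost=400, card=400
  {D}: scan cost=120, card=120
  {BE}: card=400; try (B,nl_idx)→2900, (E,nl_idx)→4000, (E,hash)→4800, (B,merge)→6500, (E,merge)→6650, (B,hash)→7700 …(+2); best=2900 via (B,nl_idx)
  {BF}: card=4000; try (F,hash)→8000, (B,hash)→8000, (B,nl_idx)→8000, (F,merge)→8400, (B,merge)→8400, (F,nl)→160400 …(+1); best=8000 via (F,hash)
  {AE}: card=2500; try (A,hash)→980, (E,merge)→2570, (A,merge)→2780, (E,nl_idx)→2860, (E,hash)→4080, (E,nl)→10040 …(+1); best=980 via (A,hash)
  {AC}: card=200; try (C,nl_idx)→520, (A,hash)→680, (C,merge)→1120, (A,merge)→1180, (C,hash)→1480, (C,nl)→4040 …(+1); best=520 via (C,nl_idx)
  {CD}: card=480; try (D,nl_idx)→1280, (C,nl_idx)→1440, (C,hash)→1640, (D,merge)→1860, (D,hash)→1880, (C,merge)→1880 …(+2); best=1280 via (D,nl_idx)
  {ABE}: card=4000; try (A,hash)→3780, (A,merge)→7180, (B,hash)→10680, (A,nl)→18900, (B,nl_idx)→27480, (B,merge)→37480 …(+1); best=3780 via (A,hash)
  {BEF}: card=4000; try (F,hash)→10500, (F,merge)→10900, (E,hash)→16000, (E,nl_idx)→44000, (E,merge)→62250, (F,nl)→162900 …(+1); best=10500 via (F,hash)
  {ACE}: card=12500; try (E,merge)→4570, (E,hash)→4720, (C,hash)→4880, (E,nl_idx)→14620, (C,nl_idx)→30980, (C,merge)→34280 …(+2); best=4570 via (E,merge)
  {ACD}: card=960; try (A,hash)→2240, (D,hash)→2400, (D,nl_idx)→2880, (D,merge)→3280, (A,merge)→6360, (A,nl)→20480 …(+1); best=2240 via (A,hash)
  {ABCE}: card=20000; try (C,hash)→9180, (B,hash)→24270, (C,nl_idx)→51780, (C,merge)→56580, (B,nl_idx)→137070, (B,merge)→196070 …(+2); best=9180 via (C,hash)
  {ABEF}: card=40000; try (F,hash)→14980, (A,hash)→14980, (F,merge)→59780, (A,merge)→62780, (A,nl)→170500, (F,nl)→1603780; best=14980 via (F,hash)
  {ACDE}: card=60000; try (E,hash)→7200, (E,merge)→15050, (D,hash)→18750, (E,nl_idx)→69920, (D,nl_idx)→152070, (D,merge)→193030 …(+2); best=7200 via (E,hash)
  {ABCEF}: card=200000; try (F,hash)→36380, (C,hash)→56380, (F,merge)→333180, (C,nl_idx)→494980, (C,merge)→695780, (C,nl)→4014980 …(+1); best=36380 via (F,hash)
  {ABCDE}: card=96000; try (D,hash)→30860, (B,hash)→74400, (D,nl_idx)→245180, (D,merge)→330140, (B,nl_idx)→643200, (B,merge)→1031200 …(+2); best=30860 via (D,hash)
  {ABCDEF}: card=960000; try (F,hash)→134060, (D,hash)→238060, (F,merge)→1762860, (D,nl_idx)→2396380, (D,merge)→3837340, (D,nl)→24036380 …(+1); best=134060 via (F,hash)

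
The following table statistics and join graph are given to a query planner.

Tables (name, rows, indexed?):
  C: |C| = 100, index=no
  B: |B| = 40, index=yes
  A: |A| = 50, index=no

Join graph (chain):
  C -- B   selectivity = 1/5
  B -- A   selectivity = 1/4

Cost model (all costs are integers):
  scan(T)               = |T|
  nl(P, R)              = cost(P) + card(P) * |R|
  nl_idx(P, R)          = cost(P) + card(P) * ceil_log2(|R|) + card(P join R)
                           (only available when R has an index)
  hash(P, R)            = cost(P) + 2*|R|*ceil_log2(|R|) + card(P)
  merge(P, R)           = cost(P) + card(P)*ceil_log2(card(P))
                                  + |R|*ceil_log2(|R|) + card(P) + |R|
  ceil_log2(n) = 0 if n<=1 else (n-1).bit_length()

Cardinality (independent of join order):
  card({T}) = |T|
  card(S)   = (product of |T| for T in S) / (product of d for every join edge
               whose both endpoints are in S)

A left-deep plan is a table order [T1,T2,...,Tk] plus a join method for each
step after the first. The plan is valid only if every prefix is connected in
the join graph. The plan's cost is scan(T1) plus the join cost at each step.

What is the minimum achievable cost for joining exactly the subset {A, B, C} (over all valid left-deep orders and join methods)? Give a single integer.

Selinger DP over subsets of {A,B,C}:
  {C}: scan cost=100, card=100
  {B}: scan cost=40, card=40
  {A}: scan cost=50, card=50
  {BC}: card=800; try (B,hash)→680, (C,merge)→1120, (B,merge)→1180, (C,hash)→1480, (B,nl_idx)→1500, (C,nl)→4040 …(+1); best=680 via (B,hash)
  {AB}: card=500; try (B,hash)→580, (A,merge)→670, (B,merge)→680, (A,hash)→680, (B,nl_idx)→850, (A,nl)→2040 …(+1); best=580 via (B,hash)
  {ABC}: card=10000; try (A,hash)→2080, (C,hash)→2480, (C,merge)→6380, (A,merge)→9830, (A,nl)→40680, (C,nl)→50580; best=2080 via (A,hash)

2080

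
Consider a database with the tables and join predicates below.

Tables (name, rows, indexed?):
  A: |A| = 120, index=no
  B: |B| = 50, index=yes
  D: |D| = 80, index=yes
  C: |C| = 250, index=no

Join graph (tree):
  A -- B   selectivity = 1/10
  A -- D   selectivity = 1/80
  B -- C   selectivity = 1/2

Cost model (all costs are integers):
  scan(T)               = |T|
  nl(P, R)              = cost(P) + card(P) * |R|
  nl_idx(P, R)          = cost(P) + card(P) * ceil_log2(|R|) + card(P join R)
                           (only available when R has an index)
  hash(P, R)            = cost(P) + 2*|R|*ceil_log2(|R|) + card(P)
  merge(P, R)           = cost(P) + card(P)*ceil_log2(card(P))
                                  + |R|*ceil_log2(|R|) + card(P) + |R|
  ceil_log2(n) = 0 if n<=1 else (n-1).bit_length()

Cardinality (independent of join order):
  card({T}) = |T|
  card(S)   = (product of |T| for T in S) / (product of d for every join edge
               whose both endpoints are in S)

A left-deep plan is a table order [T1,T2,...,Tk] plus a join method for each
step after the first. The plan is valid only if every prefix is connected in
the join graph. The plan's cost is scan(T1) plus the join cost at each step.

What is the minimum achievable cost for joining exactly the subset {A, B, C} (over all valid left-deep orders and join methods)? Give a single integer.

5440

Selinger DP over subsets of {A,B,C}:
  {A}: scan cost=120, card=120
  {B}: scan cost=50, card=50
  {C}: scan cost=250, card=250
  {AB}: card=600; try (B,hash)→840, (A,merge)→1360, (B,merge)→1430, (B,nl_idx)→1440, (A,hash)→1780, (A,nl)→6050 …(+1); best=840 via (B,hash)
  {BC}: card=6250; try (B,hash)→1100, (C,merge)→2650, (B,merge)→2850, (C,hash)→4100, (B,nl_idx)→8000, (C,nl)→12550 …(+1); best=1100 via (B,hash)
  {ABC}: card=75000; try (C,hash)→5440, (A,hash)→9030, (C,merge)→9690, (A,merge)→89560, (C,nl)→150840, (A,nl)→751100; best=5440 via (C,hash)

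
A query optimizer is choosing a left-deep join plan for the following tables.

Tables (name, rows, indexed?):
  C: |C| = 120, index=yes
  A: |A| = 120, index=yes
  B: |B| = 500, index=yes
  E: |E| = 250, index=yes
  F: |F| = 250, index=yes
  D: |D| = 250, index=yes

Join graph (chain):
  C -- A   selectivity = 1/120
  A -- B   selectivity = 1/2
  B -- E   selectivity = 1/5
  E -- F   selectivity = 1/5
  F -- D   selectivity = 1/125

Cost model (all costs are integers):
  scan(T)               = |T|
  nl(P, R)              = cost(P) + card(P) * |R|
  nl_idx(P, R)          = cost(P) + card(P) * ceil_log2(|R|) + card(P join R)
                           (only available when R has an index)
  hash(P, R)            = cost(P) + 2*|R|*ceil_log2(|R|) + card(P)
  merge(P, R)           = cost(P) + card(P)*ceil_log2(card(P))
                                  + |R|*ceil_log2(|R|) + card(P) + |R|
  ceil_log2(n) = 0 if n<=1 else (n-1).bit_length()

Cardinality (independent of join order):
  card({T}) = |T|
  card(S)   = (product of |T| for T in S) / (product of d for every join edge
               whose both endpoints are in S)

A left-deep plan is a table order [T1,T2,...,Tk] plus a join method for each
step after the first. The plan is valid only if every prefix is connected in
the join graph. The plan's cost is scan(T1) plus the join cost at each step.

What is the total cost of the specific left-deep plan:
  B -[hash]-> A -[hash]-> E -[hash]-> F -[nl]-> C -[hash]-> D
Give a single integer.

9076544680

step 1: scan B: cost=500, card=500
step 2: join A via hash
    card(P join A) = 500*120/(2) = 30000
    cost = 500 + 2*120*7 + 500 = 2680
step 3: join E via hash
    card(P join E) = 30000*250/(5) = 1500000
    cost = 2680 + 2*250*8 + 30000 = 36680
step 4: join F via hash
    card(P join F) = 1500000*250/(5) = 75000000
    cost = 36680 + 2*250*8 + 1500000 = 1540680
step 5: join C via nl
    card(P join C) = 75000000*120/(120) = 75000000
    cost = 1540680 + 75000000*120 = 9001540680
step 6: join D via hash
    card(P join D) = 75000000*250/(125) = 150000000
    cost = 9001540680 + 2*250*8 + 75000000 = 9076544680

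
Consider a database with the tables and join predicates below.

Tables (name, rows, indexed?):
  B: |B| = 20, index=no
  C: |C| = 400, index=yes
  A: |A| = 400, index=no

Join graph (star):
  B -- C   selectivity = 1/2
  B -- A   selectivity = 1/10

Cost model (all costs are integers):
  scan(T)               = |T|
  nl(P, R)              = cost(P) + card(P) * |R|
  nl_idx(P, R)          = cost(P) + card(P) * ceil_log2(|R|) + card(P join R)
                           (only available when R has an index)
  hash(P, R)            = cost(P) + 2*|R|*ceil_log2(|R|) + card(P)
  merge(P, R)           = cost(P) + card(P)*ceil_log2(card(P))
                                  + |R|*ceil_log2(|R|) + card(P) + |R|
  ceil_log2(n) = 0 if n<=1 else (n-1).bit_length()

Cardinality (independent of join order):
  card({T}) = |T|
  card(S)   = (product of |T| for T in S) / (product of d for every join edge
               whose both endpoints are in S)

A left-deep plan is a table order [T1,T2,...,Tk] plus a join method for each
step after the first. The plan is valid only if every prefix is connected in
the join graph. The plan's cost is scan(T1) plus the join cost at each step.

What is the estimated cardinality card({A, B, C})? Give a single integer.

Tables in S: A(400), B(20), C(400)
Edges inside S: B-C(d=2), B-A(d=10)
numerator = 400 * 20 * 400 = 3200000
denominator = 2 * 10 = 20
card(S) = 3200000 / 20 = 160000

160000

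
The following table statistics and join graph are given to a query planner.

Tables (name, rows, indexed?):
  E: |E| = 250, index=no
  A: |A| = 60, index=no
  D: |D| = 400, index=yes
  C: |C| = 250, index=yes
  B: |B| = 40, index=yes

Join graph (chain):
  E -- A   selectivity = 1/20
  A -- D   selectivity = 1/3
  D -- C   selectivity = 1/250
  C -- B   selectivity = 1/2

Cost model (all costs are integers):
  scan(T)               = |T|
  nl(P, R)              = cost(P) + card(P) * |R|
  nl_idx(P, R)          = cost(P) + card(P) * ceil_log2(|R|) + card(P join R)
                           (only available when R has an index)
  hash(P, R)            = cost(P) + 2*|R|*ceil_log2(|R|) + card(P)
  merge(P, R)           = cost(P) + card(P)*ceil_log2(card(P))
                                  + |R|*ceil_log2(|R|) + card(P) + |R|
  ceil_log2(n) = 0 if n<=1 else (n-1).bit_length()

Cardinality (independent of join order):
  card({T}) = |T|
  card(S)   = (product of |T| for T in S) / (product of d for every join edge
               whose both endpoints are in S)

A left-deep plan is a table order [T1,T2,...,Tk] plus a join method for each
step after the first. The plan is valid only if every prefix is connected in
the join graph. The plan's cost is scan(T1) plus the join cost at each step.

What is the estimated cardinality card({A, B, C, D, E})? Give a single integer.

2000000

Tables in S: A(60), B(40), C(250), D(400), E(250)
Edges inside S: E-A(d=20), A-D(d=3), D-C(d=250), C-B(d=2)
numerator = 60 * 40 * 250 * 400 * 250 = 60000000000
denominator = 20 * 3 * 250 * 2 = 30000
card(S) = 60000000000 / 30000 = 2000000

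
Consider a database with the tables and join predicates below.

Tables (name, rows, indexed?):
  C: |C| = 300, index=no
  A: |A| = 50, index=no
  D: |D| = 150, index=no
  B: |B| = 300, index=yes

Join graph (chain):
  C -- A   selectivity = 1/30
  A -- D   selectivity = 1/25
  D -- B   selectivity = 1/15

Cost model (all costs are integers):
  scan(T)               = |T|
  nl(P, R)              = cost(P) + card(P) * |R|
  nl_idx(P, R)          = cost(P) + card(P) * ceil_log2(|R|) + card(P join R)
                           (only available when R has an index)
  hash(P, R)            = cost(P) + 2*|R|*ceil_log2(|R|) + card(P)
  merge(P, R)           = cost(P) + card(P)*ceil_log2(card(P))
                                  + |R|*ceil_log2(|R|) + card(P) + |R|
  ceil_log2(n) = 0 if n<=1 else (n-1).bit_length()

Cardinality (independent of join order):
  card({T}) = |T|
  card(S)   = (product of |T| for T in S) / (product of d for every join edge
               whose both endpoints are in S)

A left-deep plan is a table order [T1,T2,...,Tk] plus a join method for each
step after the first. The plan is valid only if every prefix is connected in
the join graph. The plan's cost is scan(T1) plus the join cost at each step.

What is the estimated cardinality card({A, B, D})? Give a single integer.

Tables in S: A(50), B(300), D(150)
Edges inside S: A-D(d=25), D-B(d=15)
numerator = 50 * 300 * 150 = 2250000
denominator = 25 * 15 = 375
card(S) = 2250000 / 375 = 6000

6000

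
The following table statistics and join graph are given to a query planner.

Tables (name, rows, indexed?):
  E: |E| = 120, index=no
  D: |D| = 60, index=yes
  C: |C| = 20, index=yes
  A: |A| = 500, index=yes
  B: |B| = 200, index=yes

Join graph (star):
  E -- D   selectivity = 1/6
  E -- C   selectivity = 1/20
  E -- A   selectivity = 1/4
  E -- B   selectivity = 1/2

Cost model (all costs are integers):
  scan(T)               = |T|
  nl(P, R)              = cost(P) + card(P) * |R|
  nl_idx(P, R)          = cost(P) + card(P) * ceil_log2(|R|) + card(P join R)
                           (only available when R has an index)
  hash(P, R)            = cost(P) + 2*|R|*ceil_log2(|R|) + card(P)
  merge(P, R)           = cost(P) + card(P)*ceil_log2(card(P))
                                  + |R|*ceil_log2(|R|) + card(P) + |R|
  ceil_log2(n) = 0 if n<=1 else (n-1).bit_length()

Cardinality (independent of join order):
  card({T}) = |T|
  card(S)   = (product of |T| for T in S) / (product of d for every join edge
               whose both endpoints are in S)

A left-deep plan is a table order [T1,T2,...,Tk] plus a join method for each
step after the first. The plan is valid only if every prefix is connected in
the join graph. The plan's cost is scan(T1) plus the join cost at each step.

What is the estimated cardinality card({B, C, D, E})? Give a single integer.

120000

Tables in S: B(200), C(20), D(60), E(120)
Edges inside S: E-D(d=6), E-C(d=20), E-B(d=2)
numerator = 200 * 20 * 60 * 120 = 28800000
denominator = 6 * 20 * 2 = 240
card(S) = 28800000 / 240 = 120000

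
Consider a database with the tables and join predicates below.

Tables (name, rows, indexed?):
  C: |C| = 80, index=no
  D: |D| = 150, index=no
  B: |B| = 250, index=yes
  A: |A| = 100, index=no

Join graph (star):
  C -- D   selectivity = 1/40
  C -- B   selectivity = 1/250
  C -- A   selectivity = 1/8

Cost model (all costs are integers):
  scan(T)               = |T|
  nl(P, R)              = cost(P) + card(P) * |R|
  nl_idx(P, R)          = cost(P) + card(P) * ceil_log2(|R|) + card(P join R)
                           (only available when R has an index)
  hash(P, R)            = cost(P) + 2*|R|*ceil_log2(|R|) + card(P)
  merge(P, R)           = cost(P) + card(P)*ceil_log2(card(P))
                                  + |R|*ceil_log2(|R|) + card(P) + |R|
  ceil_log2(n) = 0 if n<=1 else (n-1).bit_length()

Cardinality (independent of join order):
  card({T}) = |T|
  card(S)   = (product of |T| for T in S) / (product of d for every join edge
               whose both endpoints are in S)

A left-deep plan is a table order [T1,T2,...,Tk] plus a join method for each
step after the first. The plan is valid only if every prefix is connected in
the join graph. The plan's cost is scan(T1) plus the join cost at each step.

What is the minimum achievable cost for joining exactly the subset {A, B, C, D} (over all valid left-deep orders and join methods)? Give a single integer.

4490

Selinger DP over subsets of {A,B,C,D}:
  {C}: scan cost=80, card=80
  {D}: scan cost=150, card=150
  {B}: scan cost=250, card=250
  {A}: scan cost=100, card=100
  {CD}: card=300; try (C,hash)→1420, (D,merge)→2070, (C,merge)→2140, (D,hash)→2560, (D,nl)→12080, (C,nl)→12150; best=1420 via (C,hash)
  {BC}: card=80; try (B,nl_idx)→800, (C,hash)→1620, (B,merge)→2970, (C,merge)→3140, (B,hash)→4160, (B,nl)→20080 …(+1); best=800 via (B,nl_idx)
  {AC}: card=1000; try (C,hash)→1320, (A,merge)→1520, (C,merge)→1540, (A,hash)→1560, (A,nl)→8080, (C,nl)→8100; best=1320 via (C,hash)
  {BCD}: card=300; try (D,merge)→2790, (D,hash)→3280, (B,nl_idx)→4120, (B,hash)→5720, (B,merge)→6670, (D,nl)→12800 …(+1); best=2790 via (D,merge)
  {ACD}: card=3750; try (A,hash)→3120, (D,hash)→4720, (A,merge)→5220, (D,merge)→13670, (A,nl)→31420, (D,nl)→151320; best=3120 via (A,hash)
  {ABC}: card=1000; try (A,merge)→2240, (A,hash)→2280, (B,hash)→6320, (A,nl)→8800, (B,nl_idx)→10320, (B,merge)→14570 …(+1); best=2240 via (A,merge)
  {ABCD}: card=3750; try (A,hash)→4490, (D,hash)→5640, (A,merge)→6590, (B,hash)→10870, (D,merge)→14590, (A,nl)→32790 …(+4); best=4490 via (A,hash)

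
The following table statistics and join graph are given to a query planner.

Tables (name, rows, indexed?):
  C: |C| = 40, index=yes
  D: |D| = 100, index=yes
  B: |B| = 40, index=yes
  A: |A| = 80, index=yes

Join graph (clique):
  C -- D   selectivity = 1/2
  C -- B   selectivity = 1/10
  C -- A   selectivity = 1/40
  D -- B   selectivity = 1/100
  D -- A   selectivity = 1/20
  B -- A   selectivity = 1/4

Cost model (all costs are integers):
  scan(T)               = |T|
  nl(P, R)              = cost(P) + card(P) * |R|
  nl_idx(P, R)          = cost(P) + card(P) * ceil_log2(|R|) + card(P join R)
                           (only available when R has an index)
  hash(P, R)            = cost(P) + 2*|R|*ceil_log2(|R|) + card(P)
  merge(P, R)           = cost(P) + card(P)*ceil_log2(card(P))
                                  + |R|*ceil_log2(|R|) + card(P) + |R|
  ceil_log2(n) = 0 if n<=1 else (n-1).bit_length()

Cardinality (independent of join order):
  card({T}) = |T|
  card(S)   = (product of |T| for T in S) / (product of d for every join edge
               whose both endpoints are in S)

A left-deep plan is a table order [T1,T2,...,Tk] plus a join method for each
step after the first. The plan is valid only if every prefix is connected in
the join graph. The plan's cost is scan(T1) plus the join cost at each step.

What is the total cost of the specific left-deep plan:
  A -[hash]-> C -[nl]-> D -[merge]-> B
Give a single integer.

10720

step 1: scan A: cost=80, card=80
step 2: join C via hash
    card(P join C) = 80*40/(40) = 80
    cost = 80 + 2*40*6 + 80 = 640
step 3: join D via nl
    card(P join D) = 80*100/(2*20) = 200
    cost = 640 + 80*100 = 8640
step 4: join B via merge
    card(P join B) = 200*40/(10*100*4) = 2
    cost = 8640 + 200*8 + 40*6 + 200 + 40 = 10720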